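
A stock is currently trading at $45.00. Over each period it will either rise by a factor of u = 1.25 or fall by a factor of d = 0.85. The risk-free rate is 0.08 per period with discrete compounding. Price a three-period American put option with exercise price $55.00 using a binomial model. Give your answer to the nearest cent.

Risk-neutral probability p = (1 + 0.08 − 0.85)/(1.25 − 0.85) = 0.2300/0.4000 = 0.5750
Terminal stock prices: S_uuu = 87.89, S_uud = 59.77, S_udd = 40.64, S_ddd = 27.64
Terminal payoffs (K − S): max(-32.89, 0) = 0, max(-4.766, 0) = 0, max(14.36, 0) = 14.36, max(27.36, 0) = 27.36
Node uu (S = 70.31): continuation = 1/1.08·[0.5750·0.0000 + 0.4250·0.0000] = 0.0000; exercise value = 0.0000 ≤ continuation, so V_uu = 0.0000
Node ud (S = 47.81): continuation = 1/1.08·[0.5750·0.0000 + 0.4250·14.3594] = 5.6507; exercise value = 7.1875 > continuation, so V_ud = 7.1875 (exercise)
Node dd (S = 32.51): continuation = 1/1.08·[0.5750·14.3594 + 0.4250·27.3644] = 18.4134; exercise value = 22.4875 > continuation, so V_dd = 22.4875 (exercise)
Node u (S = 56.25): continuation = 1/1.08·[0.5750·0.0000 + 0.4250·7.1875] = 2.8284; exercise value = 0.0000 ≤ continuation, so V_u = 2.8284
Node d (S = 38.25): continuation = 1/1.08·[0.5750·7.1875 + 0.4250·22.4875] = 12.6759; exercise value = 16.7500 > continuation, so V_d = 16.7500 (exercise)
Node 0 (S = 45): continuation = 1/1.08·[0.5750·2.8284 + 0.4250·16.7500] = 8.0973; exercise value = 10.0000 > continuation, so V_0 = 10.0000 (exercise)

$10.00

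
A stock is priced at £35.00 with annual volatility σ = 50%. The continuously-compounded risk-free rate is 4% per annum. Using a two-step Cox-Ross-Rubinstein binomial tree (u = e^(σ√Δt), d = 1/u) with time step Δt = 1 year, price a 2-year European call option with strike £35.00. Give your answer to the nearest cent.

£9.64

CRR parameters: u = e^(σ√Δt) = e^(0.5·√1) = 1.6487, d = 1/u = 0.6065
Per-period rate: rΔt = 0.04·1 = 0.04, so R = e^0.04 = 1.0408
Risk-neutral probability p = (e^0.04 − 0.6065)/(1.6487 − 0.6065) = 0.4343/1.0422 = 0.4167
Terminal stock prices: S_uu = 95.14, S_ud = 35, S_dd = 12.88
Terminal payoffs (S − K): max(60.14, 0) = 60.14, max(0, 0) = 0, max(-22.12, 0) = 0
Node u (S = 57.71): V_u = e^(−0.04)·[0.4167·60.1399 + 0.5833·0.0000] = 24.0776
Node d (S = 21.23): V_d = e^(−0.04)·[0.4167·0.0000 + 0.5833·0.0000] = 0.0000
Node 0 (S = 35): V_0 = e^(−0.04)·[0.4167·24.0776 + 0.5833·0.0000] = 9.6397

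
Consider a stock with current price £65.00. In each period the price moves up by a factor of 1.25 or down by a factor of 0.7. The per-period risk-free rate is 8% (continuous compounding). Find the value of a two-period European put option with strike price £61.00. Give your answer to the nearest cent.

£3.77

Risk-neutral probability p = (e^0.08 − 0.7)/(1.25 − 0.7) = 0.3833/0.5500 = 0.6969
Terminal stock prices: S_uu = 101.6, S_ud = 56.87, S_dd = 31.85
Terminal payoffs (K − S): max(-40.56, 0) = 0, max(4.125, 0) = 4.125, max(29.15, 0) = 29.15
Node u (S = 81.25): V_u = e^(−0.08)·[0.6969·0.0000 + 0.3031·4.1250] = 1.1542
Node d (S = 45.5): V_d = e^(−0.08)·[0.6969·4.1250 + 0.3031·29.1500] = 10.8101
Node 0 (S = 65): V_0 = e^(−0.08)·[0.6969·1.1542 + 0.3031·10.8101] = 3.7673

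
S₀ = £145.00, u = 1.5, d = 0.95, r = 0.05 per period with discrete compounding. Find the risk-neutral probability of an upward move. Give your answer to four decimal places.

p = 0.1818

Risk-neutral probability p = (1 + 0.05 − 0.95)/(1.5 − 0.95) = 0.1000/0.5500 = 0.1818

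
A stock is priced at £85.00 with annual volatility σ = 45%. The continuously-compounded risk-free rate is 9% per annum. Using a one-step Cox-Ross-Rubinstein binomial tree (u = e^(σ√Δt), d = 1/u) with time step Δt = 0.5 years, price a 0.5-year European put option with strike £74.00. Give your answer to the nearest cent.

£5.91

CRR parameters: u = e^(σ√Δt) = e^(0.45·√0.5) = 1.3746, d = 1/u = 0.7275
Per-period rate: rΔt = 0.09·0.5 = 0.045, so R = e^0.045 = 1.0460
Risk-neutral probability p = (e^0.045 − 0.7275)/(1.3746 − 0.7275) = 0.3186/0.6472 = 0.4922
Terminal stock prices: S_u = 116.8, S_d = 61.83
Terminal payoffs (K − S): max(-42.85, 0) = 0, max(12.17, 0) = 12.17
Node 0 (S = 85): V_0 = e^(−0.045)·[0.4922·0.0000 + 0.5078·12.1660] = 5.9057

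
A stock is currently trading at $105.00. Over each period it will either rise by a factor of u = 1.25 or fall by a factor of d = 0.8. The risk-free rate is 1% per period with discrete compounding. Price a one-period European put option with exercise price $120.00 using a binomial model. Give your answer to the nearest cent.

$19.01

Risk-neutral probability p = (1 + 0.01 − 0.8)/(1.25 − 0.8) = 0.2100/0.4500 = 0.4667
Terminal stock prices: S_u = 131.2, S_d = 84
Terminal payoffs (K − S): max(-11.25, 0) = 0, max(36, 0) = 36
Node 0 (S = 105): V_0 = 1/1.01·[0.4667·0.0000 + 0.5333·36.0000] = 19.0099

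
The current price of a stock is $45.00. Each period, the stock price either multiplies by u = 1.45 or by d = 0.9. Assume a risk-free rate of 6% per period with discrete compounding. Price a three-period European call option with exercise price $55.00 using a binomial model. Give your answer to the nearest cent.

$6.26

Risk-neutral probability p = (1 + 0.06 − 0.9)/(1.45 − 0.9) = 0.1600/0.5500 = 0.2909
Terminal stock prices: S_uuu = 137.2, S_uud = 85.15, S_udd = 52.85, S_ddd = 32.81
Terminal payoffs (S − K): max(82.19, 0) = 82.19, max(30.15, 0) = 30.15, max(-2.147, 0) = 0, max(-22.19, 0) = 0
Node uu (S = 94.61): V_uu = 1/1.06·[0.2909·82.1881 + 0.7091·30.1513] = 42.7257
Node ud (S = 58.73): V_ud = 1/1.06·[0.2909·30.1513 + 0.7091·0.0000] = 8.2748
Node dd (S = 36.45): V_dd = 1/1.06·[0.2909·0.0000 + 0.7091·0.0000] = 0.0000
Node u (S = 65.25): V_u = 1/1.06·[0.2909·42.7257 + 0.7091·8.2748] = 17.2612
Node d (S = 40.5): V_d = 1/1.06·[0.2909·8.2748 + 0.7091·0.0000] = 2.2710
Node 0 (S = 45): V_0 = 1/1.06·[0.2909·17.2612 + 0.7091·2.2710] = 6.2564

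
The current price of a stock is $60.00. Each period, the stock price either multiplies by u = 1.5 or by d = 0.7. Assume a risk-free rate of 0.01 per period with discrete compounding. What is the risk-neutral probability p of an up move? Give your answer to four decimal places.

Risk-neutral probability p = (1 + 0.01 − 0.7)/(1.5 − 0.7) = 0.3100/0.8000 = 0.3875

p = 0.3875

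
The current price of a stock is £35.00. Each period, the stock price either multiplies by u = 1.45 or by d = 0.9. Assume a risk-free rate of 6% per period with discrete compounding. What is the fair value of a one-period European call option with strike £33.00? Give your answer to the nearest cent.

£4.87

Risk-neutral probability p = (1 + 0.06 − 0.9)/(1.45 − 0.9) = 0.1600/0.5500 = 0.2909
Terminal stock prices: S_u = 50.75, S_d = 31.5
Terminal payoffs (S − K): max(17.75, 0) = 17.75, max(-1.5, 0) = 0
Node 0 (S = 35): V_0 = 1/1.06·[0.2909·17.7500 + 0.7091·0.0000] = 4.8714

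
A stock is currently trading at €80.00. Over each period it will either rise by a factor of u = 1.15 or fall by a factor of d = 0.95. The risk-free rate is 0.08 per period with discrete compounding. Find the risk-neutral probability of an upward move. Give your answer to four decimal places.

Risk-neutral probability p = (1 + 0.08 − 0.95)/(1.15 − 0.95) = 0.1300/0.2000 = 0.6500

p = 0.6500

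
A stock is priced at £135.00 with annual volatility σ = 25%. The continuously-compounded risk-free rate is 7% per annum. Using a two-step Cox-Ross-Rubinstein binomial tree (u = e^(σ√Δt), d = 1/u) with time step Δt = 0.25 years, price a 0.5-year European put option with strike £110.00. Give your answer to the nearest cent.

CRR parameters: u = e^(σ√Δt) = e^(0.25·√0.25) = 1.1331, d = 1/u = 0.8825
Per-period rate: rΔt = 0.07·0.25 = 0.0175, so R = e^0.0175 = 1.0177
Risk-neutral probability p = (e^0.0175 − 0.8825)/(1.1331 − 0.8825) = 0.1352/0.2507 = 0.5392
Terminal stock prices: S_uu = 173.3, S_ud = 135, S_dd = 105.1
Terminal payoffs (K − S): max(-63.34, 0) = 0, max(-25, 0) = 0, max(4.862, 0) = 4.862
Node u (S = 153): V_u = e^(−0.0175)·[0.5392·0.0000 + 0.4608·0.0000] = 0.0000
Node d (S = 119.1): V_d = e^(−0.0175)·[0.5392·0.0000 + 0.4608·4.8619] = 2.2014
Node 0 (S = 135): V_0 = e^(−0.0175)·[0.5392·0.0000 + 0.4608·2.2014] = 0.9968

£1.00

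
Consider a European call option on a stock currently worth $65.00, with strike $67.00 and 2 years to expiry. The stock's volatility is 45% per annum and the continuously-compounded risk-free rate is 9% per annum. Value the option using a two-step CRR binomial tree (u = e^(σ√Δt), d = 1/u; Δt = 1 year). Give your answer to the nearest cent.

$18.67

CRR parameters: u = e^(σ√Δt) = e^(0.45·√1) = 1.5683, d = 1/u = 0.6376
Per-period rate: rΔt = 0.09·1 = 0.09, so R = e^0.09 = 1.0942
Risk-neutral probability p = (e^0.09 − 0.6376)/(1.5683 − 0.6376) = 0.4565/0.9307 = 0.4905
Terminal stock prices: S_uu = 159.9, S_ud = 65, S_dd = 26.43
Terminal payoffs (S − K): max(92.87, 0) = 92.87, max(-2, 0) = 0, max(-40.57, 0) = 0
Node u (S = 101.9): V_u = e^(−0.09)·[0.4905·92.8742 + 0.5095·0.0000] = 41.6381
Node d (S = 41.45): V_d = e^(−0.09)·[0.4905·0.0000 + 0.5095·0.0000] = 0.0000
Node 0 (S = 65): V_0 = e^(−0.09)·[0.4905·41.6381 + 0.5095·0.0000] = 18.6675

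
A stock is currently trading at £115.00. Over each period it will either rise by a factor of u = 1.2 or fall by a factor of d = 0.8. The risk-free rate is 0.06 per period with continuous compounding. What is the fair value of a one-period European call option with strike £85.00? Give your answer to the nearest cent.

Risk-neutral probability p = (e^0.06 − 0.8)/(1.2 − 0.8) = 0.2618/0.4000 = 0.6546
Terminal stock prices: S_u = 138, S_d = 92
Terminal payoffs (S − K): max(53, 0) = 53, max(7, 0) = 7
Node 0 (S = 115): V_0 = e^(−0.06)·[0.6546·53.0000 + 0.3454·7.0000] = 34.9500

£34.95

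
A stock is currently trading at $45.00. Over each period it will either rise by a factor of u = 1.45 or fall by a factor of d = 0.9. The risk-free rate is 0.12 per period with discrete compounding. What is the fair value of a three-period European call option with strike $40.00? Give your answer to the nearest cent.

Risk-neutral probability p = (1 + 0.12 − 0.9)/(1.45 − 0.9) = 0.2200/0.5500 = 0.4000
Terminal stock prices: S_uuu = 137.2, S_uud = 85.15, S_udd = 52.85, S_ddd = 32.81
Terminal payoffs (S − K): max(97.19, 0) = 97.19, max(45.15, 0) = 45.15, max(12.85, 0) = 12.85, max(-7.195, 0) = 0
Node uu (S = 94.61): V_uu = 1/1.12·[0.4000·97.1881 + 0.6000·45.1513] = 58.8982
Node ud (S = 58.73): V_ud = 1/1.12·[0.4000·45.1513 + 0.6000·12.8525] = 23.0107
Node dd (S = 36.45): V_dd = 1/1.12·[0.4000·12.8525 + 0.6000·0.0000] = 4.5902
Node u (S = 65.25): V_u = 1/1.12·[0.4000·58.8982 + 0.6000·23.0107] = 33.3622
Node d (S = 40.5): V_d = 1/1.12·[0.4000·23.0107 + 0.6000·4.5902] = 10.6771
Node 0 (S = 45): V_0 = 1/1.12·[0.4000·33.3622 + 0.6000·10.6771] = 17.6350

$17.63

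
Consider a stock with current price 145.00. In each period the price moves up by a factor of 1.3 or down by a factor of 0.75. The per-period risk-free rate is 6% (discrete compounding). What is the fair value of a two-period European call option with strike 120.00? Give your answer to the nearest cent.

Risk-neutral probability p = (1 + 0.06 − 0.75)/(1.3 − 0.75) = 0.3100/0.5500 = 0.5636
Terminal stock prices: S_uu = 245.1, S_ud = 141.4, S_dd = 81.56
Terminal payoffs (S − K): max(125.1, 0) = 125.1, max(21.38, 0) = 21.38, max(-38.44, 0) = 0
Node u (S = 188.5): V_u = 1/1.06·[0.5636·125.0500 + 0.4364·21.3750] = 75.2925
Node d (S = 108.8): V_d = 1/1.06·[0.5636·21.3750 + 0.4364·0.0000] = 11.3658
Node 0 (S = 145): V_0 = 1/1.06·[0.5636·75.2925 + 0.4364·11.3658] = 44.7143

44.71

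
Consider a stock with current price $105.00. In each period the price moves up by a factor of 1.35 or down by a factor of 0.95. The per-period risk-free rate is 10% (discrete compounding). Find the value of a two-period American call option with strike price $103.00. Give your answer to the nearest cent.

$22.54

Risk-neutral probability p = (1 + 0.1 − 0.95)/(1.35 − 0.95) = 0.1500/0.4000 = 0.3750
Terminal stock prices: S_uu = 191.4, S_ud = 134.7, S_dd = 94.76
Terminal payoffs (S − K): max(88.36, 0) = 88.36, max(31.66, 0) = 31.66, max(-8.237, 0) = 0
Node u (S = 141.8): continuation = 1/1.1·[0.3750·88.3625 + 0.6250·31.6625] = 48.1136; exercise value = 38.7500 ≤ continuation, so V_u = 48.1136
Node d (S = 99.75): continuation = 1/1.1·[0.3750·31.6625 + 0.6250·0.0000] = 10.7940; exercise value = 0.0000 ≤ continuation, so V_d = 10.7940
Node 0 (S = 105): continuation = 1/1.1·[0.3750·48.1136 + 0.6250·10.7940] = 22.5353; exercise value = 2.0000 ≤ continuation, so V_0 = 22.5353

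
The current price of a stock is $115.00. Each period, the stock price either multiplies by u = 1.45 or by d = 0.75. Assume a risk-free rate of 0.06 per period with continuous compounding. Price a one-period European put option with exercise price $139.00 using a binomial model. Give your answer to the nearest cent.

Risk-neutral probability p = (e^0.06 − 0.75)/(1.45 − 0.75) = 0.3118/0.7000 = 0.4455
Terminal stock prices: S_u = 166.8, S_d = 86.25
Terminal payoffs (K − S): max(-27.75, 0) = 0, max(52.75, 0) = 52.75
Node 0 (S = 115): V_0 = e^(−0.06)·[0.4455·0.0000 + 0.5545·52.7500] = 27.5474

$27.55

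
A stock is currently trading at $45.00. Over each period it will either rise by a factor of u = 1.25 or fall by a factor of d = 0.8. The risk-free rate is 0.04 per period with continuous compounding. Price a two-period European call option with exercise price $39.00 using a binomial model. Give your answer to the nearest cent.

Risk-neutral probability p = (e^0.04 − 0.8)/(1.25 − 0.8) = 0.2408/0.4500 = 0.5351
Terminal stock prices: S_uu = 70.31, S_ud = 45, S_dd = 28.8
Terminal payoffs (S − K): max(31.31, 0) = 31.31, max(6, 0) = 6, max(-10.2, 0) = 0
Node u (S = 56.25): V_u = e^(−0.04)·[0.5351·31.3125 + 0.4649·6.0000] = 18.7792
Node d (S = 36): V_d = e^(−0.04)·[0.5351·6.0000 + 0.4649·0.0000] = 3.0849
Node 0 (S = 45): V_0 = e^(−0.04)·[0.5351·18.7792 + 0.4649·3.0849] = 11.0332

$11.03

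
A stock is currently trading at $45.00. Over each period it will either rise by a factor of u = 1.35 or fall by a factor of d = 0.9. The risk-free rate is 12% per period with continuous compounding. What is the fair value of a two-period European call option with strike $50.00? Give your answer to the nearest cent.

Risk-neutral probability p = (e^0.12 − 0.9)/(1.35 − 0.9) = 0.2275/0.4500 = 0.5055
Terminal stock prices: S_uu = 82.01, S_ud = 54.68, S_dd = 36.45
Terminal payoffs (S − K): max(32.01, 0) = 32.01, max(4.675, 0) = 4.675, max(-13.55, 0) = 0
Node u (S = 60.75): V_u = e^(−0.12)·[0.5055·32.0125 + 0.4945·4.6750] = 16.4040
Node d (S = 40.5): V_d = e^(−0.12)·[0.5055·4.6750 + 0.4945·0.0000] = 2.0962
Node 0 (S = 45): V_0 = e^(−0.12)·[0.5055·16.4040 + 0.4945·2.0962] = 8.2745

$8.27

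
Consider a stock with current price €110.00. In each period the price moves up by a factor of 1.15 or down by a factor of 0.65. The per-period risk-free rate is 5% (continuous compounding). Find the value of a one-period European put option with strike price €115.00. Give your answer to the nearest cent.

Risk-neutral probability p = (e^0.05 − 0.65)/(1.15 − 0.65) = 0.4013/0.5000 = 0.8025
Terminal stock prices: S_u = 126.5, S_d = 71.5
Terminal payoffs (K − S): max(-11.5, 0) = 0, max(43.5, 0) = 43.5
Node 0 (S = 110): V_0 = e^(−0.05)·[0.8025·0.0000 + 0.1975·43.5000] = 8.1705

€8.17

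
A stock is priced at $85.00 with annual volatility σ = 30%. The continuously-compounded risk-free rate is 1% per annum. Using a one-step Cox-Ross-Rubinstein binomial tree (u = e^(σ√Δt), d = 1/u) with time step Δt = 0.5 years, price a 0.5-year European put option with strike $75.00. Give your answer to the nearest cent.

$3.36

CRR parameters: u = e^(σ√Δt) = e^(0.3·√0.5) = 1.2363, d = 1/u = 0.8089
Per-period rate: rΔt = 0.01·0.5 = 0.005, so R = e^0.005 = 1.0050
Risk-neutral probability p = (e^0.005 − 0.8089)/(1.2363 − 0.8089) = 0.1962/0.4275 = 0.4589
Terminal stock prices: S_u = 105.1, S_d = 68.75
Terminal payoffs (K − S): max(-30.09, 0) = 0, max(6.247, 0) = 6.247
Node 0 (S = 85): V_0 = e^(−0.005)·[0.4589·0.0000 + 0.5411·6.2471] = 3.3635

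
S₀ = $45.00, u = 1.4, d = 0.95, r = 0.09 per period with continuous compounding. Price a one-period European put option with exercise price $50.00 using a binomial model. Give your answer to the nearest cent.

$4.50

Risk-neutral probability p = (e^0.09 − 0.95)/(1.4 − 0.95) = 0.1442/0.4500 = 0.3204
Terminal stock prices: S_u = 63, S_d = 42.75
Terminal payoffs (K − S): max(-13, 0) = 0, max(7.25, 0) = 7.25
Node 0 (S = 45): V_0 = e^(−0.09)·[0.3204·0.0000 + 0.6796·7.2500] = 4.5031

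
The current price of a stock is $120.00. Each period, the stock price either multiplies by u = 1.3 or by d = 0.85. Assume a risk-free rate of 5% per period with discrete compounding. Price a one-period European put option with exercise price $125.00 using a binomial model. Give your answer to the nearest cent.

$12.17

Risk-neutral probability p = (1 + 0.05 − 0.85)/(1.3 − 0.85) = 0.2000/0.4500 = 0.4444
Terminal stock prices: S_u = 156, S_d = 102
Terminal payoffs (K − S): max(-31, 0) = 0, max(23, 0) = 23
Node 0 (S = 120): V_0 = 1/1.05·[0.4444·0.0000 + 0.5556·23.0000] = 12.1693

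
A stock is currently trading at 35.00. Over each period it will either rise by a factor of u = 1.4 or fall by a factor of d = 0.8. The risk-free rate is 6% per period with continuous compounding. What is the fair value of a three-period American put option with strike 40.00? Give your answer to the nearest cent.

Risk-neutral probability p = (e^0.06 − 0.8)/(1.4 − 0.8) = 0.2618/0.6000 = 0.4364
Terminal stock prices: S_uuu = 96.04, S_uud = 54.88, S_udd = 31.36, S_ddd = 17.92
Terminal payoffs (K − S): max(-56.04, 0) = 0, max(-14.88, 0) = 0, max(8.64, 0) = 8.64, max(22.08, 0) = 22.08
Node uu (S = 68.6): continuation = e^(−0.06)·[0.4364·0.0000 + 0.5636·0.0000] = 0.0000; exercise value = 0.0000 ≤ continuation, so V_uu = 0.0000
Node ud (S = 39.2): continuation = e^(−0.06)·[0.4364·0.0000 + 0.5636·8.6400] = 4.5860; exercise value = 0.8000 ≤ continuation, so V_ud = 4.5860
Node dd (S = 22.4): continuation = e^(−0.06)·[0.4364·8.6400 + 0.5636·22.0800] = 15.2706; exercise value = 17.6000 > continuation, so V_dd = 17.6000 (exercise)
Node u (S = 49): continuation = e^(−0.06)·[0.4364·0.0000 + 0.5636·4.5860] = 2.4342; exercise value = 0.0000 ≤ continuation, so V_u = 2.4342
Node d (S = 28): continuation = e^(−0.06)·[0.4364·4.5860 + 0.5636·17.6000] = 11.2265; exercise value = 12.0000 > continuation, so V_d = 12.0000 (exercise)
Node 0 (S = 35): continuation = e^(−0.06)·[0.4364·2.4342 + 0.5636·12.0000] = 7.3698; exercise value = 5.0000 ≤ continuation, so V_0 = 7.3698

7.37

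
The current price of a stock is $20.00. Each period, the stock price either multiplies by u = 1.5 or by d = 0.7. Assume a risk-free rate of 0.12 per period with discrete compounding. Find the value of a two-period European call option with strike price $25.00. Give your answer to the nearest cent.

Risk-neutral probability p = (1 + 0.12 − 0.7)/(1.5 − 0.7) = 0.4200/0.8000 = 0.5250
Terminal stock prices: S_uu = 45, S_ud = 21, S_dd = 9.8
Terminal payoffs (S − K): max(20, 0) = 20, max(-4, 0) = 0, max(-15.2, 0) = 0
Node u (S = 30): V_u = 1/1.12·[0.5250·20.0000 + 0.4750·0.0000] = 9.3750
Node d (S = 14): V_d = 1/1.12·[0.5250·0.0000 + 0.4750·0.0000] = 0.0000
Node 0 (S = 20): V_0 = 1/1.12·[0.5250·9.3750 + 0.4750·0.0000] = 4.3945

$4.39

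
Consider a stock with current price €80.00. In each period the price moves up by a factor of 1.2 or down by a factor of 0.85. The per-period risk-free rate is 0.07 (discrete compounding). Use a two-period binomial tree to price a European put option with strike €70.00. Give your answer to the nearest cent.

€1.47

Risk-neutral probability p = (1 + 0.07 − 0.85)/(1.2 − 0.85) = 0.2200/0.3500 = 0.6286
Terminal stock prices: S_uu = 115.2, S_ud = 81.6, S_dd = 57.8
Terminal payoffs (K − S): max(-45.2, 0) = 0, max(-11.6, 0) = 0, max(12.2, 0) = 12.2
Node u (S = 96): V_u = 1/1.07·[0.6286·0.0000 + 0.3714·0.0000] = 0.0000
Node d (S = 68): V_d = 1/1.07·[0.6286·0.0000 + 0.3714·12.2000] = 4.2350
Node 0 (S = 80): V_0 = 1/1.07·[0.6286·0.0000 + 0.3714·4.2350] = 1.4701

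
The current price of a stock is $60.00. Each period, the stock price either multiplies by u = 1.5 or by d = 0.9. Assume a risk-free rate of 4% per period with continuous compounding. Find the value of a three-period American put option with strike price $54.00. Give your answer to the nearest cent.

Risk-neutral probability p = (e^0.04 − 0.9)/(1.5 − 0.9) = 0.1408/0.6000 = 0.2347
Terminal stock prices: S_uuu = 202.5, S_uud = 121.5, S_udd = 72.9, S_ddd = 43.74
Terminal payoffs (K − S): max(-148.5, 0) = 0, max(-67.5, 0) = 0, max(-18.9, 0) = 0, max(10.26, 0) = 10.26
Node uu (S = 135): continuation = e^(−0.04)·[0.2347·0.0000 + 0.7653·0.0000] = 0.0000; exercise value = 0.0000 ≤ continuation, so V_uu = 0.0000
Node ud (S = 81): continuation = e^(−0.04)·[0.2347·0.0000 + 0.7653·0.0000] = 0.0000; exercise value = 0.0000 ≤ continuation, so V_ud = 0.0000
Node dd (S = 48.6): continuation = e^(−0.04)·[0.2347·0.0000 + 0.7653·10.2600] = 7.5442; exercise value = 5.4000 ≤ continuation, so V_dd = 7.5442
Node u (S = 90): continuation = e^(−0.04)·[0.2347·0.0000 + 0.7653·0.0000] = 0.0000; exercise value = 0.0000 ≤ continuation, so V_u = 0.0000
Node d (S = 54): continuation = e^(−0.04)·[0.2347·0.0000 + 0.7653·7.5442] = 5.5473; exercise value = 0.0000 ≤ continuation, so V_d = 5.5473
Node 0 (S = 60): continuation = e^(−0.04)·[0.2347·0.0000 + 0.7653·5.5473] = 4.0790; exercise value = 0.0000 ≤ continuation, so V_0 = 4.0790

$4.08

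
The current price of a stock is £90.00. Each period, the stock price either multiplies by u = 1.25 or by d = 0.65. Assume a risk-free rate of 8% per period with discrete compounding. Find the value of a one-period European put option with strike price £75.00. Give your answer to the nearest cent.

Risk-neutral probability p = (1 + 0.08 − 0.65)/(1.25 − 0.65) = 0.4300/0.6000 = 0.7167
Terminal stock prices: S_u = 112.5, S_d = 58.5
Terminal payoffs (K − S): max(-37.5, 0) = 0, max(16.5, 0) = 16.5
Node 0 (S = 90): V_0 = 1/1.08·[0.7167·0.0000 + 0.2833·16.5000] = 4.3287

£4.33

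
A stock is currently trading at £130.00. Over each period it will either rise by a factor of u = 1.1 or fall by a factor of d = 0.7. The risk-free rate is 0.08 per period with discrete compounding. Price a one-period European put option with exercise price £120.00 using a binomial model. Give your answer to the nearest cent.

Risk-neutral probability p = (1 + 0.08 − 0.7)/(1.1 − 0.7) = 0.3800/0.4000 = 0.9500
Terminal stock prices: S_u = 143, S_d = 91
Terminal payoffs (K − S): max(-23, 0) = 0, max(29, 0) = 29
Node 0 (S = 130): V_0 = 1/1.08·[0.9500·0.0000 + 0.0500·29.0000] = 1.3426

£1.34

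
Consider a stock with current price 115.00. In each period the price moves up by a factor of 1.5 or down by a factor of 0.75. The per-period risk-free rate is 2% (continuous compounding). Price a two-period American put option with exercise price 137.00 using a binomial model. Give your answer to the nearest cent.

33.51

Risk-neutral probability p = (e^0.02 − 0.75)/(1.5 − 0.75) = 0.2702/0.7500 = 0.3603
Terminal stock prices: S_uu = 258.8, S_ud = 129.4, S_dd = 64.69
Terminal payoffs (K − S): max(-121.8, 0) = 0, max(7.625, 0) = 7.625, max(72.31, 0) = 72.31
Node u (S = 172.5): continuation = e^(−0.02)·[0.3603·0.0000 + 0.6397·7.6250] = 4.7814; exercise value = 0.0000 ≤ continuation, so V_u = 4.7814
Node d (S = 86.25): continuation = e^(−0.02)·[0.3603·7.6250 + 0.6397·72.3125] = 48.0372; exercise value = 50.7500 > continuation, so V_d = 50.7500 (exercise)
Node 0 (S = 115): continuation = e^(−0.02)·[0.3603·4.7814 + 0.6397·50.7500] = 33.5120; exercise value = 22.0000 ≤ continuation, so V_0 = 33.5120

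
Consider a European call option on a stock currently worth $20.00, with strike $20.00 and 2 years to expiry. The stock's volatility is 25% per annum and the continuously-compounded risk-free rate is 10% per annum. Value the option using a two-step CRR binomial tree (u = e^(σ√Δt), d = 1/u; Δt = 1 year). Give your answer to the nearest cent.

$4.43

CRR parameters: u = e^(σ√Δt) = e^(0.25·√1) = 1.2840, d = 1/u = 0.7788
Per-period rate: rΔt = 0.1·1 = 0.1, so R = e^0.1 = 1.1052
Risk-neutral probability p = (e^0.1 − 0.7788)/(1.2840 − 0.7788) = 0.3264/0.5052 = 0.6460
Terminal stock prices: S_uu = 32.97, S_ud = 20, S_dd = 12.13
Terminal payoffs (S − K): max(12.97, 0) = 12.97, max(0, 0) = 0, max(-7.869, 0) = 0
Node u (S = 25.68): V_u = e^(−0.1)·[0.6460·12.9744 + 0.3540·0.0000] = 7.5838
Node d (S = 15.58): V_d = e^(−0.1)·[0.6460·0.0000 + 0.3540·0.0000] = 0.0000
Node 0 (S = 20): V_0 = e^(−0.1)·[0.6460·7.5838 + 0.3540·0.0000] = 4.4328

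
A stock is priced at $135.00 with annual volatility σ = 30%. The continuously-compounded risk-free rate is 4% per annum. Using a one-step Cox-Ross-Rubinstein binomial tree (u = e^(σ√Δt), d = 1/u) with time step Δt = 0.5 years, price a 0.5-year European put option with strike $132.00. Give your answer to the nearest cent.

CRR parameters: u = e^(σ√Δt) = e^(0.3·√0.5) = 1.2363, d = 1/u = 0.8089
Per-period rate: rΔt = 0.04·0.5 = 0.02, so R = e^0.02 = 1.0202
Risk-neutral probability p = (e^0.02 − 0.8089)/(1.2363 − 0.8089) = 0.2113/0.4275 = 0.4944
Terminal stock prices: S_u = 166.9, S_d = 109.2
Terminal payoffs (K − S): max(-34.9, 0) = 0, max(22.8, 0) = 22.8
Node 0 (S = 135): V_0 = e^(−0.02)·[0.4944·0.0000 + 0.5056·22.8042] = 11.3009

$11.30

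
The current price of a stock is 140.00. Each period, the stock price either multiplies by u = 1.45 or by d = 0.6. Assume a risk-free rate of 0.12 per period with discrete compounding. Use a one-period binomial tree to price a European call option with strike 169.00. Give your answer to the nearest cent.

18.57

Risk-neutral probability p = (1 + 0.12 − 0.6)/(1.45 − 0.6) = 0.5200/0.8500 = 0.6118
Terminal stock prices: S_u = 203, S_d = 84
Terminal payoffs (S − K): max(34, 0) = 34, max(-85, 0) = 0
Node 0 (S = 140): V_0 = 1/1.12·[0.6118·34.0000 + 0.3882·0.0000] = 18.5714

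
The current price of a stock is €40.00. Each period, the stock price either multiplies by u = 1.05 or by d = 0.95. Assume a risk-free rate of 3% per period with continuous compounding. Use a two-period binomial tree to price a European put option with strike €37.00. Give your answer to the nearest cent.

€0.03

Risk-neutral probability p = (e^0.03 − 0.95)/(1.05 − 0.95) = 0.0805/0.1000 = 0.8045
Terminal stock prices: S_uu = 44.1, S_ud = 39.9, S_dd = 36.1
Terminal payoffs (K − S): max(-7.1, 0) = 0, max(-2.9, 0) = 0, max(0.9, 0) = 0.9
Node u (S = 42): V_u = e^(−0.03)·[0.8045·0.0000 + 0.1955·0.0000] = 0.0000
Node d (S = 38): V_d = e^(−0.03)·[0.8045·0.0000 + 0.1955·0.9000] = 0.1707
Node 0 (S = 40): V_0 = e^(−0.03)·[0.8045·0.0000 + 0.1955·0.1707] = 0.0324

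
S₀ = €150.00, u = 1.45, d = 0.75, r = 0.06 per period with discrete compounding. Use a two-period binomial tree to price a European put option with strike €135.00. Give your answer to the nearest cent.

Risk-neutral probability p = (1 + 0.06 − 0.75)/(1.45 − 0.75) = 0.3100/0.7000 = 0.4429
Terminal stock prices: S_uu = 315.4, S_ud = 163.1, S_dd = 84.38
Terminal payoffs (K − S): max(-180.4, 0) = 0, max(-28.12, 0) = 0, max(50.62, 0) = 50.62
Node u (S = 217.5): V_u = 1/1.06·[0.4429·0.0000 + 0.5571·0.0000] = 0.0000
Node d (S = 112.5): V_d = 1/1.06·[0.4429·0.0000 + 0.5571·50.6250] = 26.6088
Node 0 (S = 150): V_0 = 1/1.06·[0.4429·0.0000 + 0.5571·26.6088] = 13.9858

€13.99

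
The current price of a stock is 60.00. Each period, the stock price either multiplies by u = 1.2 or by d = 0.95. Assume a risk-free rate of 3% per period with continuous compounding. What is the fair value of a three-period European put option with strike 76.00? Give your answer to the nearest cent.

Risk-neutral probability p = (e^0.03 − 0.95)/(1.2 − 0.95) = 0.0805/0.2500 = 0.3218
Terminal stock prices: S_uuu = 103.7, S_uud = 82.08, S_udd = 64.98, S_ddd = 51.44
Terminal payoffs (K − S): max(-27.68, 0) = 0, max(-6.08, 0) = 0, max(11.02, 0) = 11.02, max(24.56, 0) = 24.56
Node uu (S = 86.4): V_uu = e^(−0.03)·[0.3218·0.0000 + 0.6782·0.0000] = 0.0000
Node ud (S = 68.4): V_ud = e^(−0.03)·[0.3218·0.0000 + 0.6782·11.0200] = 7.2527
Node dd (S = 54.15): V_dd = e^(−0.03)·[0.3218·11.0200 + 0.6782·24.5575] = 19.6039
Node u (S = 72): V_u = e^(−0.03)·[0.3218·0.0000 + 0.6782·7.2527] = 4.7733
Node d (S = 57): V_d = e^(−0.03)·[0.3218·7.2527 + 0.6782·19.6039] = 15.1671
Node 0 (S = 60): V_0 = e^(−0.03)·[0.3218·4.7733 + 0.6782·15.1671] = 11.4728

11.47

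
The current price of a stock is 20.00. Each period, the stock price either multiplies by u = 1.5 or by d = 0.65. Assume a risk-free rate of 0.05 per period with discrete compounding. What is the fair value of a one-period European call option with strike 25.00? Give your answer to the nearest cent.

Risk-neutral probability p = (1 + 0.05 − 0.65)/(1.5 − 0.65) = 0.4000/0.8500 = 0.4706
Terminal stock prices: S_u = 30, S_d = 13
Terminal payoffs (S − K): max(5, 0) = 5, max(-12, 0) = 0
Node 0 (S = 20): V_0 = 1/1.05·[0.4706·5.0000 + 0.5294·0.0000] = 2.2409

2.24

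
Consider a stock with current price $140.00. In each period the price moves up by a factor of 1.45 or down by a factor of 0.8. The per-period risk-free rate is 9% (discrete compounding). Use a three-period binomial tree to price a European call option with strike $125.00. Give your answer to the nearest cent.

$50.47

Risk-neutral probability p = (1 + 0.09 − 0.8)/(1.45 − 0.8) = 0.2900/0.6500 = 0.4462
Terminal stock prices: S_uuu = 426.8, S_uud = 235.5, S_udd = 129.9, S_ddd = 71.68
Terminal payoffs (S − K): max(301.8, 0) = 301.8, max(110.5, 0) = 110.5, max(4.92, 0) = 4.92, max(-53.32, 0) = 0
Node uu (S = 294.4): V_uu = 1/1.09·[0.4462·301.8075 + 0.5538·110.4800] = 179.6711
Node ud (S = 162.4): V_ud = 1/1.09·[0.4462·110.4800 + 0.5538·4.9200] = 47.7211
Node dd (S = 89.6): V_dd = 1/1.09·[0.4462·4.9200 + 0.5538·0.0000] = 2.0138
Node u (S = 203): V_u = 1/1.09·[0.4462·179.6711 + 0.5538·47.7211] = 97.7900
Node d (S = 112): V_d = 1/1.09·[0.4462·47.7211 + 0.5538·2.0138] = 20.5562
Node 0 (S = 140): V_0 = 1/1.09·[0.4462·97.7900 + 0.5538·20.5562] = 50.4719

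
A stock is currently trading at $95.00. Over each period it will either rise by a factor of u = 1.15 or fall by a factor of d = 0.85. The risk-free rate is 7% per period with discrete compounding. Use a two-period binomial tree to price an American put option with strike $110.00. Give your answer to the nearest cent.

$15.00

Risk-neutral probability p = (1 + 0.07 − 0.85)/(1.15 − 0.85) = 0.2200/0.3000 = 0.7333
Terminal stock prices: S_uu = 125.6, S_ud = 92.86, S_dd = 68.64
Terminal payoffs (K − S): max(-15.64, 0) = 0, max(17.14, 0) = 17.14, max(41.36, 0) = 41.36
Node u (S = 109.2): continuation = 1/1.07·[0.7333·0.0000 + 0.2667·17.1375] = 4.2710; exercise value = 0.7500 ≤ continuation, so V_u = 4.2710
Node d (S = 80.75): continuation = 1/1.07·[0.7333·17.1375 + 0.2667·41.3625] = 22.0537; exercise value = 29.2500 > continuation, so V_d = 29.2500 (exercise)
Node 0 (S = 95): continuation = 1/1.07·[0.7333·4.2710 + 0.2667·29.2500] = 10.2169; exercise value = 15.0000 > continuation, so V_0 = 15.0000 (exercise)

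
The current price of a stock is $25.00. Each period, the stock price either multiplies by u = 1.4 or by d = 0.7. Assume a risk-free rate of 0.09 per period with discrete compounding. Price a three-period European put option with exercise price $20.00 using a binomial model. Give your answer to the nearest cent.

$1.49

Risk-neutral probability p = (1 + 0.09 − 0.7)/(1.4 − 0.7) = 0.3900/0.7000 = 0.5571
Terminal stock prices: S_uuu = 68.6, S_uud = 34.3, S_udd = 17.15, S_ddd = 8.575
Terminal payoffs (K − S): max(-48.6, 0) = 0, max(-14.3, 0) = 0, max(2.85, 0) = 2.85, max(11.43, 0) = 11.43
Node uu (S = 49): V_uu = 1/1.09·[0.5571·0.0000 + 0.4429·0.0000] = 0.0000
Node ud (S = 24.5): V_ud = 1/1.09·[0.5571·0.0000 + 0.4429·2.8500] = 1.1579
Node dd (S = 12.25): V_dd = 1/1.09·[0.5571·2.8500 + 0.4429·11.4250] = 6.0986
Node u (S = 35): V_u = 1/1.09·[0.5571·0.0000 + 0.4429·1.1579] = 0.4705
Node d (S = 17.5): V_d = 1/1.09·[0.5571·1.1579 + 0.4429·6.0986] = 3.0697
Node 0 (S = 25): V_0 = 1/1.09·[0.5571·0.4705 + 0.4429·3.0697] = 1.4877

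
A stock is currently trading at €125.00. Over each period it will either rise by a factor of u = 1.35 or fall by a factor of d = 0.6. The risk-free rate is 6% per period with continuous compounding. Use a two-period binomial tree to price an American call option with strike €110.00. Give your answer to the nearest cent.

Risk-neutral probability p = (e^0.06 − 0.6)/(1.35 − 0.6) = 0.4618/0.7500 = 0.6158
Terminal stock prices: S_uu = 227.8, S_ud = 101.2, S_dd = 45
Terminal payoffs (S − K): max(117.8, 0) = 117.8, max(-8.75, 0) = 0, max(-65, 0) = 0
Node u (S = 168.8): continuation = e^(−0.06)·[0.6158·117.8125 + 0.3842·0.0000] = 68.3220; exercise value = 58.7500 ≤ continuation, so V_u = 68.3220
Node d (S = 75): continuation = e^(−0.06)·[0.6158·0.0000 + 0.3842·0.0000] = 0.0000; exercise value = 0.0000 ≤ continuation, so V_d = 0.0000
Node 0 (S = 125): continuation = e^(−0.06)·[0.6158·68.3220 + 0.3842·0.0000] = 39.6214; exercise value = 15.0000 ≤ continuation, so V_0 = 39.6214

€39.62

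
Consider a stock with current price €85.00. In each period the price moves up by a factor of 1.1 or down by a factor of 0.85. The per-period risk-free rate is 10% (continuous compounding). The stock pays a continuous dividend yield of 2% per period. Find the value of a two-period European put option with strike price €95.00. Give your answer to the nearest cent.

€1.71

Per-period risk-free factor R = e^0.1 = 1.1052; dividend-adjusted growth = e^(0.1−0.02) = 1.0833.
Risk-neutral probability p = (1.0833 − 0.85)/(1.1 − 0.85) = 0.2333/0.2500 = 0.9331
Terminal stock prices: S_uu = 102.9, S_ud = 79.48, S_dd = 61.41
Terminal payoffs (K − S): max(-7.85, 0) = 0, max(15.52, 0) = 15.52, max(33.59, 0) = 33.59
Node u (S = 93.5): V_u = e^(−0.1)·[0.9331·0.0000 + 0.0669·15.5250] = 0.9391
Node d (S = 72.25): V_d = e^(−0.1)·[0.9331·15.5250 + 0.0669·33.5875] = 15.1402
Node 0 (S = 85): V_0 = e^(−0.1)·[0.9331·0.9391 + 0.0669·15.1402] = 1.7088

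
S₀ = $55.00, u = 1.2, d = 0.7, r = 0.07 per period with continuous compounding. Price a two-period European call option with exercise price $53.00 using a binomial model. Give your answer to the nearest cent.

$12.64

Risk-neutral probability p = (e^0.07 − 0.7)/(1.2 − 0.7) = 0.3725/0.5000 = 0.7450
Terminal stock prices: S_uu = 79.2, S_ud = 46.2, S_dd = 26.95
Terminal payoffs (S − K): max(26.2, 0) = 26.2, max(-6.8, 0) = 0, max(-26.05, 0) = 0
Node u (S = 66): V_u = e^(−0.07)·[0.7450·26.2000 + 0.2550·0.0000] = 18.1998
Node d (S = 38.5): V_d = e^(−0.07)·[0.7450·0.0000 + 0.2550·0.0000] = 0.0000
Node 0 (S = 55): V_0 = e^(−0.07)·[0.7450·18.1998 + 0.2550·0.0000] = 12.6425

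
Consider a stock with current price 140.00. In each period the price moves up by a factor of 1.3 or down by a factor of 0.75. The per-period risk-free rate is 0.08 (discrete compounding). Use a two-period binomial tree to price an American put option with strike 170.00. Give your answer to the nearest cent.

Risk-neutral probability p = (1 + 0.08 − 0.75)/(1.3 − 0.75) = 0.3300/0.5500 = 0.6000
Terminal stock prices: S_uu = 236.6, S_ud = 136.5, S_dd = 78.75
Terminal payoffs (K − S): max(-66.6, 0) = 0, max(33.5, 0) = 33.5, max(91.25, 0) = 91.25
Node u (S = 182): continuation = 1/1.08·[0.6000·0.0000 + 0.4000·33.5000] = 12.4074; exercise value = 0.0000 ≤ continuation, so V_u = 12.4074
Node d (S = 105): continuation = 1/1.08·[0.6000·33.5000 + 0.4000·91.2500] = 52.4074; exercise value = 65.0000 > continuation, so V_d = 65.0000 (exercise)
Node 0 (S = 140): continuation = 1/1.08·[0.6000·12.4074 + 0.4000·65.0000] = 30.9671; exercise value = 30.0000 ≤ continuation, so V_0 = 30.9671

30.97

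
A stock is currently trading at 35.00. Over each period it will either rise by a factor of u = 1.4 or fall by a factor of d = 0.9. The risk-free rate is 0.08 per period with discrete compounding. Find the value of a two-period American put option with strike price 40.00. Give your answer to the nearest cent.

5.04

Risk-neutral probability p = (1 + 0.08 − 0.9)/(1.4 − 0.9) = 0.1800/0.5000 = 0.3600
Terminal stock prices: S_uu = 68.6, S_ud = 44.1, S_dd = 28.35
Terminal payoffs (K − S): max(-28.6, 0) = 0, max(-4.1, 0) = 0, max(11.65, 0) = 11.65
Node u (S = 49): continuation = 1/1.08·[0.3600·0.0000 + 0.6400·0.0000] = 0.0000; exercise value = 0.0000 ≤ continuation, so V_u = 0.0000
Node d (S = 31.5): continuation = 1/1.08·[0.3600·0.0000 + 0.6400·11.6500] = 6.9037; exercise value = 8.5000 > continuation, so V_d = 8.5000 (exercise)
Node 0 (S = 35): continuation = 1/1.08·[0.3600·0.0000 + 0.6400·8.5000] = 5.0370; exercise value = 5.0000 ≤ continuation, so V_0 = 5.0370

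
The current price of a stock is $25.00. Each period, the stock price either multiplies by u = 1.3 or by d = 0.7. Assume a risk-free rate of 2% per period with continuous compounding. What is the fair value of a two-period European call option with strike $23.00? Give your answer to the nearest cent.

$5.27

Risk-neutral probability p = (e^0.02 − 0.7)/(1.3 − 0.7) = 0.3202/0.6000 = 0.5337
Terminal stock prices: S_uu = 42.25, S_ud = 22.75, S_dd = 12.25
Terminal payoffs (S − K): max(19.25, 0) = 19.25, max(-0.25, 0) = 0, max(-10.75, 0) = 0
Node u (S = 32.5): V_u = e^(−0.02)·[0.5337·19.2500 + 0.4663·0.0000] = 10.0697
Node d (S = 17.5): V_d = e^(−0.02)·[0.5337·0.0000 + 0.4663·0.0000] = 0.0000
Node 0 (S = 25): V_0 = e^(−0.02)·[0.5337·10.0697 + 0.4663·0.0000] = 5.2675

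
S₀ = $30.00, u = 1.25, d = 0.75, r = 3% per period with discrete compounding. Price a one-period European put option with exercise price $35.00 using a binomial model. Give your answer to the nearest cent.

$5.34

Risk-neutral probability p = (1 + 0.03 − 0.75)/(1.25 − 0.75) = 0.2800/0.5000 = 0.5600
Terminal stock prices: S_u = 37.5, S_d = 22.5
Terminal payoffs (K − S): max(-2.5, 0) = 0, max(12.5, 0) = 12.5
Node 0 (S = 30): V_0 = 1/1.03·[0.5600·0.0000 + 0.4400·12.5000] = 5.3398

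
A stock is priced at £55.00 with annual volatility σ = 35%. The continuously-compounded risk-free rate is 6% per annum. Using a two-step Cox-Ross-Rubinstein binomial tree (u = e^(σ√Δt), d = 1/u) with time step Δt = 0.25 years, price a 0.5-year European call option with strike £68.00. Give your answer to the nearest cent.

£2.43

CRR parameters: u = e^(σ√Δt) = e^(0.35·√0.25) = 1.1912, d = 1/u = 0.8395
Per-period rate: rΔt = 0.06·0.25 = 0.015, so R = e^0.015 = 1.0151
Risk-neutral probability p = (e^0.015 − 0.8395)/(1.1912 − 0.8395) = 0.1757/0.3518 = 0.4993
Terminal stock prices: S_uu = 78.05, S_ud = 55, S_dd = 38.76
Terminal payoffs (S − K): max(10.05, 0) = 10.05, max(-13, 0) = 0, max(-29.24, 0) = 0
Node u (S = 65.52): V_u = e^(−0.015)·[0.4993·10.0487 + 0.5007·0.0000] = 4.9428
Node d (S = 46.17): V_d = e^(−0.015)·[0.4993·0.0000 + 0.5007·0.0000] = 0.0000
Node 0 (S = 55): V_0 = e^(−0.015)·[0.4993·4.9428 + 0.5007·0.0000] = 2.4313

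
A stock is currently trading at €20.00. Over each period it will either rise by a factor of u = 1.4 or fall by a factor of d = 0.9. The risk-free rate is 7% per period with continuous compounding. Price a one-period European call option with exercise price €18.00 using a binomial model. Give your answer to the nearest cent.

Risk-neutral probability p = (e^0.07 − 0.9)/(1.4 − 0.9) = 0.1725/0.5000 = 0.3450
Terminal stock prices: S_u = 28, S_d = 18
Terminal payoffs (S − K): max(10, 0) = 10, max(0, 0) = 0
Node 0 (S = 20): V_0 = e^(−0.07)·[0.3450·10.0000 + 0.6550·0.0000] = 3.2169

€3.22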